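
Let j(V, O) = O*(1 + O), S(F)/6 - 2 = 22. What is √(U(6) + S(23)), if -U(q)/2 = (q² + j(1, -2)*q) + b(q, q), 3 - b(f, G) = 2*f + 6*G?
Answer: √138 ≈ 11.747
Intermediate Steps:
S(F) = 144 (S(F) = 12 + 6*22 = 12 + 132 = 144)
b(f, G) = 3 - 6*G - 2*f (b(f, G) = 3 - (2*f + 6*G) = 3 + (-6*G - 2*f) = 3 - 6*G - 2*f)
U(q) = -6 - 2*q² + 12*q (U(q) = -2*((q² + (-2*(1 - 2))*q) + (3 - 6*q - 2*q)) = -2*((q² + (-2*(-1))*q) + (3 - 8*q)) = -2*((q² + 2*q) + (3 - 8*q)) = -2*(3 + q² - 6*q) = -6 - 2*q² + 12*q)
√(U(6) + S(23)) = √((-6 - 2*6² + 12*6) + 144) = √((-6 - 2*36 + 72) + 144) = √((-6 - 72 + 72) + 144) = √(-6 + 144) = √138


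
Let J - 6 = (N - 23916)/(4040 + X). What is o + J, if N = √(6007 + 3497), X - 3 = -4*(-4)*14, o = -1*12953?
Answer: -55268765/4267 + 12*√66/4267 ≈ -12953.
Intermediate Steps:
o = -12953
X = 227 (X = 3 - 4*(-4)*14 = 3 + 16*14 = 3 + 224 = 227)
N = 12*√66 (N = √9504 = 12*√66 ≈ 97.489)
J = 1686/4267 + 12*√66/4267 (J = 6 + (12*√66 - 23916)/(4040 + 227) = 6 + (-23916 + 12*√66)/4267 = 6 + (-23916 + 12*√66)*(1/4267) = 6 + (-23916/4267 + 12*√66/4267) = 1686/4267 + 12*√66/4267 ≈ 0.41797)
o + J = -12953 + (1686/4267 + 12*√66/4267) = -55268765/4267 + 12*√66/4267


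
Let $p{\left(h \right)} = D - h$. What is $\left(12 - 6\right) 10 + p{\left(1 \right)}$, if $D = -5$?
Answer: $54$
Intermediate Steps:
$p{\left(h \right)} = -5 - h$
$\left(12 - 6\right) 10 + p{\left(1 \right)} = \left(12 - 6\right) 10 - 6 = 6 \cdot 10 - 6 = 60 - 6 = 54$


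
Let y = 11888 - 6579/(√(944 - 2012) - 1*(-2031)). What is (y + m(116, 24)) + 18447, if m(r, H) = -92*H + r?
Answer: 38839358366/1375343 + 4386*I*√267/1375343 ≈ 28240.0 + 0.052109*I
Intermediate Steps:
m(r, H) = r - 92*H
y = 11888 - 6579/(2031 + 2*I*√267) (y = 11888 - 6579/(√(-1068) + 2031) = 11888 - 6579/(2*I*√267 + 2031) = 11888 - 6579/(2031 + 2*I*√267) ≈ 11885.0 + 0.052109*I)
(y + m(116, 24)) + 18447 = ((16345623601/1375343 + 4386*I*√267/1375343) + (116 - 92*24)) + 18447 = ((16345623601/1375343 + 4386*I*√267/1375343) + (116 - 2208)) + 18447 = ((16345623601/1375343 + 4386*I*√267/1375343) - 2092) + 18447 = (13468406045/1375343 + 4386*I*√267/1375343) + 18447 = 38839358366/1375343 + 4386*I*√267/1375343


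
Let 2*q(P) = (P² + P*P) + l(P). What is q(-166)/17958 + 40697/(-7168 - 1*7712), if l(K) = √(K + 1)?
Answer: -53467241/44535840 + I*√165/35916 ≈ -1.2005 + 0.00035765*I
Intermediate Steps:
l(K) = √(1 + K)
q(P) = P² + √(1 + P)/2 (q(P) = ((P² + P*P) + √(1 + P))/2 = ((P² + P²) + √(1 + P))/2 = (2*P² + √(1 + P))/2 = (√(1 + P) + 2*P²)/2 = P² + √(1 + P)/2)
q(-166)/17958 + 40697/(-7168 - 1*7712) = ((-166)² + √(1 - 166)/2)/17958 + 40697/(-7168 - 1*7712) = (27556 + √(-165)/2)*(1/17958) + 40697/(-7168 - 7712) = (27556 + (I*√165)/2)*(1/17958) + 40697/(-14880) = (27556 + I*√165/2)*(1/17958) + 40697*(-1/14880) = (13778/8979 + I*√165/35916) - 40697/14880 = -53467241/44535840 + I*√165/35916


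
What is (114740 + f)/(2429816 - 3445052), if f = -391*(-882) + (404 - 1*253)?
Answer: -153251/338412 ≈ -0.45285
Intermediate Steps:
f = 345013 (f = 344862 + (404 - 253) = 344862 + 151 = 345013)
(114740 + f)/(2429816 - 3445052) = (114740 + 345013)/(2429816 - 3445052) = 459753/(-1015236) = 459753*(-1/1015236) = -153251/338412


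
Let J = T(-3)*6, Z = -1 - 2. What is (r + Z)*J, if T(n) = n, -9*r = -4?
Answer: 46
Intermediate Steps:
r = 4/9 (r = -⅑*(-4) = 4/9 ≈ 0.44444)
Z = -3
J = -18 (J = -3*6 = -18)
(r + Z)*J = (4/9 - 3)*(-18) = -23/9*(-18) = 46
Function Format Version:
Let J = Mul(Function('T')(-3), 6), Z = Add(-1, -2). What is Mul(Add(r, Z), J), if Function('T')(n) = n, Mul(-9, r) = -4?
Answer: 46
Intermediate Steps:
r = Rational(4, 9) (r = Mul(Rational(-1, 9), -4) = Rational(4, 9) ≈ 0.44444)
Z = -3
J = -18 (J = Mul(-3, 6) = -18)
Mul(Add(r, Z), J) = Mul(Add(Rational(4, 9), -3), -18) = Mul(Rational(-23, 9), -18) = 46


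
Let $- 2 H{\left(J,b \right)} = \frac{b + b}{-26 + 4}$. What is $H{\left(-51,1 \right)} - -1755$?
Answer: $\frac{38611}{22} \approx 1755.0$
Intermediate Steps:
$H{\left(J,b \right)} = \frac{b}{22}$ ($H{\left(J,b \right)} = - \frac{\left(b + b\right) \frac{1}{-26 + 4}}{2} = - \frac{2 b \frac{1}{-22}}{2} = - \frac{2 b \left(- \frac{1}{22}\right)}{2} = - \frac{\left(- \frac{1}{11}\right) b}{2} = \frac{b}{22}$)
$H{\left(-51,1 \right)} - -1755 = \frac{1}{22} \cdot 1 - -1755 = \frac{1}{22} + 1755 = \frac{38611}{22}$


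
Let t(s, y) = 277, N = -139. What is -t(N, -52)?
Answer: -277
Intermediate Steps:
-t(N, -52) = -1*277 = -277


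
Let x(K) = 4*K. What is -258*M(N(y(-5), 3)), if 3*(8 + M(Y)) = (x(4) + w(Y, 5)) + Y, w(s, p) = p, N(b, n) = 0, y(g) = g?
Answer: 258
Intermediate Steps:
M(Y) = -1 + Y/3 (M(Y) = -8 + ((4*4 + 5) + Y)/3 = -8 + ((16 + 5) + Y)/3 = -8 + (21 + Y)/3 = -8 + (7 + Y/3) = -1 + Y/3)
-258*M(N(y(-5), 3)) = -258*(-1 + (1/3)*0) = -258*(-1 + 0) = -258*(-1) = 258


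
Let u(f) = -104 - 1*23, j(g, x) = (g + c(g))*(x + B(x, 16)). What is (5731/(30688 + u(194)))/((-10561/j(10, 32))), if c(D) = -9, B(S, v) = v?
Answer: -91696/107584907 ≈ -0.00085231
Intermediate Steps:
j(g, x) = (-9 + g)*(16 + x) (j(g, x) = (g - 9)*(x + 16) = (-9 + g)*(16 + x))
u(f) = -127 (u(f) = -104 - 23 = -127)
(5731/(30688 + u(194)))/((-10561/j(10, 32))) = (5731/(30688 - 127))/((-10561/(-144 - 9*32 + 16*10 + 10*32))) = (5731/30561)/((-10561/(-144 - 288 + 160 + 320))) = (5731*(1/30561))/((-10561/48)) = 5731/(30561*((-10561*1/48))) = 5731/(30561*(-10561/48)) = (5731/30561)*(-48/10561) = -91696/107584907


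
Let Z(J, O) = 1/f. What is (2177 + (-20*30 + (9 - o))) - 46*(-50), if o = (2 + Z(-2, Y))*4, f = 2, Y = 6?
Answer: 3876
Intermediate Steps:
Z(J, O) = ½ (Z(J, O) = 1/2 = ½)
o = 10 (o = (2 + ½)*4 = (5/2)*4 = 10)
(2177 + (-20*30 + (9 - o))) - 46*(-50) = (2177 + (-20*30 + (9 - 1*10))) - 46*(-50) = (2177 + (-600 + (9 - 10))) + 2300 = (2177 + (-600 - 1)) + 2300 = (2177 - 601) + 2300 = 1576 + 2300 = 3876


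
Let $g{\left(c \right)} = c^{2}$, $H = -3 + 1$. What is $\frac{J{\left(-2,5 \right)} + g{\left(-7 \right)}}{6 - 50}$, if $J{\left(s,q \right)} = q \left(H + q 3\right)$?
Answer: $- \frac{57}{22} \approx -2.5909$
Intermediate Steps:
$H = -2$
$J{\left(s,q \right)} = q \left(-2 + 3 q\right)$ ($J{\left(s,q \right)} = q \left(-2 + q 3\right) = q \left(-2 + 3 q\right)$)
$\frac{J{\left(-2,5 \right)} + g{\left(-7 \right)}}{6 - 50} = \frac{5 \left(-2 + 3 \cdot 5\right) + \left(-7\right)^{2}}{6 - 50} = \frac{5 \left(-2 + 15\right) + 49}{-44} = - \frac{5 \cdot 13 + 49}{44} = - \frac{65 + 49}{44} = \left(- \frac{1}{44}\right) 114 = - \frac{57}{22}$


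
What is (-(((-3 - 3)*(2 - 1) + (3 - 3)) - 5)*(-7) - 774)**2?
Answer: 724201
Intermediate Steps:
(-(((-3 - 3)*(2 - 1) + (3 - 3)) - 5)*(-7) - 774)**2 = (-((-6*1 + 0) - 5)*(-7) - 774)**2 = (-((-6 + 0) - 5)*(-7) - 774)**2 = (-(-6 - 5)*(-7) - 774)**2 = (-1*(-11)*(-7) - 774)**2 = (11*(-7) - 774)**2 = (-77 - 774)**2 = (-851)**2 = 724201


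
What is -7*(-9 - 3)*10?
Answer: 840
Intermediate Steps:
-7*(-9 - 3)*10 = -7*(-12)*10 = 84*10 = 840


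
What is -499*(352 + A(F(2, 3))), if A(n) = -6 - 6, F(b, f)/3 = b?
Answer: -169660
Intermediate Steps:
F(b, f) = 3*b
A(n) = -12
-499*(352 + A(F(2, 3))) = -499*(352 - 12) = -499*340 = -169660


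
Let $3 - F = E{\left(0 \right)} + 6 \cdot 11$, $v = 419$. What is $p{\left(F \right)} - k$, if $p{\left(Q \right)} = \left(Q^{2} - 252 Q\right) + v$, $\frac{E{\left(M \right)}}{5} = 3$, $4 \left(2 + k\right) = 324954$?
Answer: $- \frac{110155}{2} \approx -55078.0$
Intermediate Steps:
$k = \frac{162473}{2}$ ($k = -2 + \frac{1}{4} \cdot 324954 = -2 + \frac{162477}{2} = \frac{162473}{2} \approx 81237.0$)
$E{\left(M \right)} = 15$ ($E{\left(M \right)} = 5 \cdot 3 = 15$)
$F = -78$ ($F = 3 - \left(15 + 6 \cdot 11\right) = 3 - \left(15 + 66\right) = 3 - 81 = -78$)
$p{\left(Q \right)} = 419 + Q^{2} - 252 Q$ ($p{\left(Q \right)} = \left(Q^{2} - 252 Q\right) + 419 = 419 + Q^{2} - 252 Q$)
$p{\left(F \right)} - k = \left(419 + \left(-78\right)^{2} - -19656\right) - \frac{162473}{2} = \left(419 + 6084 + 19656\right) - \frac{162473}{2} = 26159 - \frac{162473}{2} = - \frac{110155}{2}$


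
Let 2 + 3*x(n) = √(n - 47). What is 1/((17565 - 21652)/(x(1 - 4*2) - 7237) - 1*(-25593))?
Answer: 2011033211822/51469508589818991 - 4087*I*√6/34313005726545994 ≈ 3.9072e-5 - 2.9176e-13*I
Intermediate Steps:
x(n) = -⅔ + √(-47 + n)/3 (x(n) = -⅔ + √(n - 47)/3 = -⅔ + √(-47 + n)/3)
1/((17565 - 21652)/(x(1 - 4*2) - 7237) - 1*(-25593)) = 1/((17565 - 21652)/((-⅔ + √(-47 + (1 - 4*2))/3) - 7237) - 1*(-25593)) = 1/(-4087/((-⅔ + √(-47 + (1 - 8))/3) - 7237) + 25593) = 1/(-4087/((-⅔ + √(-47 - 7)/3) - 7237) + 25593) = 1/(-4087/((-⅔ + √(-54)/3) - 7237) + 25593) = 1/(-4087/((-⅔ + (3*I*√6)/3) - 7237) + 25593) = 1/(-4087/((-⅔ + I*√6) - 7237) + 25593) = 1/(-4087/(-21713/3 + I*√6) + 25593) = 1/(25593 - 4087/(-21713/3 + I*√6))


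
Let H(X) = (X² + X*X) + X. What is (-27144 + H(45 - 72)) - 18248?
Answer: -43961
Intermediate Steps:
H(X) = X + 2*X² (H(X) = (X² + X²) + X = 2*X² + X = X + 2*X²)
(-27144 + H(45 - 72)) - 18248 = (-27144 + (45 - 72)*(1 + 2*(45 - 72))) - 18248 = (-27144 - 27*(1 + 2*(-27))) - 18248 = (-27144 - 27*(1 - 54)) - 18248 = (-27144 - 27*(-53)) - 18248 = (-27144 + 1431) - 18248 = -25713 - 18248 = -43961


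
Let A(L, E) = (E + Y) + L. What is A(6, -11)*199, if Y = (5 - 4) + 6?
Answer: 398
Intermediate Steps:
Y = 7 (Y = 1 + 6 = 7)
A(L, E) = 7 + E + L (A(L, E) = (E + 7) + L = (7 + E) + L = 7 + E + L)
A(6, -11)*199 = (7 - 11 + 6)*199 = 2*199 = 398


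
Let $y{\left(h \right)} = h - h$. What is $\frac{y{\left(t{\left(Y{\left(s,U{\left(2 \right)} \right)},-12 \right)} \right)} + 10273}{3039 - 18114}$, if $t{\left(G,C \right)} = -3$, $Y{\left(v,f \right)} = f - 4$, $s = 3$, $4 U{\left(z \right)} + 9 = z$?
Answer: $- \frac{10273}{15075} \approx -0.68146$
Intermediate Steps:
$U{\left(z \right)} = - \frac{9}{4} + \frac{z}{4}$
$Y{\left(v,f \right)} = -4 + f$
$y{\left(h \right)} = 0$
$\frac{y{\left(t{\left(Y{\left(s,U{\left(2 \right)} \right)},-12 \right)} \right)} + 10273}{3039 - 18114} = \frac{0 + 10273}{3039 - 18114} = \frac{10273}{-15075} = 10273 \left(- \frac{1}{15075}\right) = - \frac{10273}{15075}$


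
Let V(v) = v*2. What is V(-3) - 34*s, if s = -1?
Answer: 28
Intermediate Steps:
V(v) = 2*v
V(-3) - 34*s = 2*(-3) - 34*(-1) = -6 + 34 = 28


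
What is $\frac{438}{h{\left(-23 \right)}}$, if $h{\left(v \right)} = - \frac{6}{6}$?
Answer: $-438$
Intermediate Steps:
$h{\left(v \right)} = -1$ ($h{\left(v \right)} = \left(-6\right) \frac{1}{6} = -1$)
$\frac{438}{h{\left(-23 \right)}} = \frac{438}{-1} = 438 \left(-1\right) = -438$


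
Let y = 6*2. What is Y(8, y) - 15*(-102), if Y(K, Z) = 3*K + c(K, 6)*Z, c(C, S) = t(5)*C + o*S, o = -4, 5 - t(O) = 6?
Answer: 1170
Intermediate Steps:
y = 12
t(O) = -1 (t(O) = 5 - 1*6 = 5 - 6 = -1)
c(C, S) = -C - 4*S
Y(K, Z) = 3*K + Z*(-24 - K) (Y(K, Z) = 3*K + (-K - 4*6)*Z = 3*K + (-K - 24)*Z = 3*K + (-24 - K)*Z = 3*K + Z*(-24 - K))
Y(8, y) - 15*(-102) = (3*8 - 1*12*(24 + 8)) - 15*(-102) = (24 - 1*12*32) + 1530 = (24 - 384) + 1530 = -360 + 1530 = 1170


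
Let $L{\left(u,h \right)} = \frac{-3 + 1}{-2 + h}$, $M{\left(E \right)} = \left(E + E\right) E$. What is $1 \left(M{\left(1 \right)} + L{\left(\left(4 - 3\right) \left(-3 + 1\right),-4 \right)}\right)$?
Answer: $\frac{7}{3} \approx 2.3333$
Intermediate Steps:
$M{\left(E \right)} = 2 E^{2}$ ($M{\left(E \right)} = 2 E E = 2 E^{2}$)
$L{\left(u,h \right)} = - \frac{2}{-2 + h}$
$1 \left(M{\left(1 \right)} + L{\left(\left(4 - 3\right) \left(-3 + 1\right),-4 \right)}\right) = 1 \left(2 \cdot 1^{2} - \frac{2}{-2 - 4}\right) = 1 \left(2 \cdot 1 - \frac{2}{-6}\right) = 1 \left(2 - - \frac{1}{3}\right) = 1 \left(2 + \frac{1}{3}\right) = 1 \cdot \frac{7}{3} = \frac{7}{3}$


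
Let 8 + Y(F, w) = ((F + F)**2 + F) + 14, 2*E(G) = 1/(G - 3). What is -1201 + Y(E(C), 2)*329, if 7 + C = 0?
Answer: 18996/25 ≈ 759.84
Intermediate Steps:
C = -7 (C = -7 + 0 = -7)
E(G) = 1/(2*(-3 + G)) (E(G) = 1/(2*(G - 3)) = 1/(2*(-3 + G)))
Y(F, w) = 6 + F + 4*F**2 (Y(F, w) = -8 + (((F + F)**2 + F) + 14) = -8 + (((2*F)**2 + F) + 14) = -8 + ((4*F**2 + F) + 14) = -8 + ((F + 4*F**2) + 14) = -8 + (14 + F + 4*F**2) = 6 + F + 4*F**2)
-1201 + Y(E(C), 2)*329 = -1201 + (6 + 1/(2*(-3 - 7)) + 4*(1/(2*(-3 - 7)))**2)*329 = -1201 + (6 + (1/2)/(-10) + 4*((1/2)/(-10))**2)*329 = -1201 + (6 + (1/2)*(-1/10) + 4*((1/2)*(-1/10))**2)*329 = -1201 + (6 - 1/20 + 4*(-1/20)**2)*329 = -1201 + (6 - 1/20 + 4*(1/400))*329 = -1201 + (6 - 1/20 + 1/100)*329 = -1201 + (149/25)*329 = -1201 + 49021/25 = 18996/25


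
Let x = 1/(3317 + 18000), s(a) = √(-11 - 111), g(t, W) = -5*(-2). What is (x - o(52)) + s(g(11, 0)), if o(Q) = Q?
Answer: -1108483/21317 + I*√122 ≈ -52.0 + 11.045*I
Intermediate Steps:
g(t, W) = 10
s(a) = I*√122 (s(a) = √(-122) = I*√122)
x = 1/21317 ≈ 4.6911e-5
(x - o(52)) + s(g(11, 0)) = (1/21317 - 1*52) + I*√122 = (1/21317 - 52) + I*√122 = -1108483/21317 + I*√122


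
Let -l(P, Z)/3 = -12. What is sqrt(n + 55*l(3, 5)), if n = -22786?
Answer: I*sqrt(20806) ≈ 144.24*I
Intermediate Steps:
l(P, Z) = 36 (l(P, Z) = -3*(-12) = 36)
sqrt(n + 55*l(3, 5)) = sqrt(-22786 + 55*36) = sqrt(-22786 + 1980) = sqrt(-20806) = I*sqrt(20806)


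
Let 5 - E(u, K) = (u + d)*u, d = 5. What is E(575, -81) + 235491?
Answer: -98004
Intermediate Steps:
E(u, K) = 5 - u*(5 + u) (E(u, K) = 5 - (u + 5)*u = 5 - (5 + u)*u = 5 - u*(5 + u))
E(575, -81) + 235491 = (5 - 1*575² - 5*575) + 235491 = (5 - 1*330625 - 2875) + 235491 = (5 - 330625 - 2875) + 235491 = -333495 + 235491 = -98004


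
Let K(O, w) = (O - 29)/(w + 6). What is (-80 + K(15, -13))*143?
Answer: -11154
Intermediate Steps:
K(O, w) = (-29 + O)/(6 + w)
(-80 + K(15, -13))*143 = (-80 + (-29 + 15)/(6 - 13))*143 = (-80 - 14/(-7))*143 = (-80 - ⅐*(-14))*143 = (-80 + 2)*143 = -78*143 = -11154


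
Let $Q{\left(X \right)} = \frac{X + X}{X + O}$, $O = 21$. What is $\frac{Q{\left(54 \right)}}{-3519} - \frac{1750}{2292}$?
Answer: $- \frac{8557709}{11202150} \approx -0.76393$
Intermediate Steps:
$Q{\left(X \right)} = \frac{2 X}{21 + X}$ ($Q{\left(X \right)} = \frac{X + X}{X + 21} = \frac{2 X}{21 + X}$)
$\frac{Q{\left(54 \right)}}{-3519} - \frac{1750}{2292} = \frac{2 \cdot 54 \frac{1}{21 + 54}}{-3519} - \frac{1750}{2292} = 2 \cdot 54 \cdot \frac{1}{75} \left(- \frac{1}{3519}\right) - \frac{875}{1146} = \frac{36}{25} \left(- \frac{1}{3519}\right) - \frac{875}{1146} = - \frac{4}{9775} - \frac{875}{1146} = - \frac{8557709}{11202150}$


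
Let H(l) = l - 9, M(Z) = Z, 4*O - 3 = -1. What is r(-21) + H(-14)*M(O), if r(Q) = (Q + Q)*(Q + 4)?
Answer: 1405/2 ≈ 702.50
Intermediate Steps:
O = ½ (O = ¾ + (¼)*(-1) = ¾ - ¼ = ½ ≈ 0.50000)
H(l) = -9 + l
r(Q) = 2*Q*(4 + Q) (r(Q) = (2*Q)*(4 + Q) = 2*Q*(4 + Q))
r(-21) + H(-14)*M(O) = 2*(-21)*(4 - 21) + (-9 - 14)*(½) = 2*(-21)*(-17) - 23*½ = 714 - 23/2 = 1405/2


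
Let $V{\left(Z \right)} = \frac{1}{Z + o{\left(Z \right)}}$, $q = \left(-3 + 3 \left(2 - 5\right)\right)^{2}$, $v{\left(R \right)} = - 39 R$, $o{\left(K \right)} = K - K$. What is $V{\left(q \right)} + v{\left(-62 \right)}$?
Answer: $\frac{348193}{144} \approx 2418.0$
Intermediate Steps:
$o{\left(K \right)} = 0$
$q = 144$ ($q = \left(-3 + 3 \left(-3\right)\right)^{2} = \left(-3 - 9\right)^{2} = \left(-12\right)^{2} = 144$)
$V{\left(Z \right)} = \frac{1}{Z}$ ($V{\left(Z \right)} = \frac{1}{Z + 0} = \frac{1}{Z}$)
$V{\left(q \right)} + v{\left(-62 \right)} = \frac{1}{144} - -2418 = \frac{1}{144} + 2418 = \frac{348193}{144}$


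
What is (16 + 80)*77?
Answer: 7392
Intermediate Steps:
(16 + 80)*77 = 96*77 = 7392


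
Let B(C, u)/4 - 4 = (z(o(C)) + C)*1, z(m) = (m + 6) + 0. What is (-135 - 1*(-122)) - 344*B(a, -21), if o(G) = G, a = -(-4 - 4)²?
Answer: 162355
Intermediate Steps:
a = -64 (a = -1*(-8)² = -1*64 = -64)
z(m) = 6 + m (z(m) = (6 + m) + 0 = 6 + m)
B(C, u) = 40 + 8*C (B(C, u) = 16 + 4*(((6 + C) + C)*1) = 16 + 4*((6 + 2*C)*1) = 16 + 4*(6 + 2*C) = 16 + (24 + 8*C) = 40 + 8*C)
(-135 - 1*(-122)) - 344*B(a, -21) = (-135 - 1*(-122)) - 344*(40 + 8*(-64)) = (-135 + 122) - 344*(40 - 512) = -13 - 344*(-472) = -13 + 162368 = 162355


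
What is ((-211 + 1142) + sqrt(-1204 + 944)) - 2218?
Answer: -1287 + 2*I*sqrt(65) ≈ -1287.0 + 16.125*I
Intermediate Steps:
((-211 + 1142) + sqrt(-1204 + 944)) - 2218 = (931 + sqrt(-260)) - 2218 = (931 + 2*I*sqrt(65)) - 2218 = -1287 + 2*I*sqrt(65)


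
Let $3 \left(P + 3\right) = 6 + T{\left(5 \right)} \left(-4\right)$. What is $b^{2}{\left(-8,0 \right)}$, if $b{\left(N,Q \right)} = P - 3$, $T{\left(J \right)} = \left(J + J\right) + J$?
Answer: $576$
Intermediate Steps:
$T{\left(J \right)} = 3 J$ ($T{\left(J \right)} = 2 J + J = 3 J$)
$P = -21$ ($P = -3 + \frac{6 + 3 \cdot 5 \left(-4\right)}{3} = -3 + \frac{6 + 15 \left(-4\right)}{3} = -3 + \frac{6 - 60}{3} = -3 + \frac{1}{3} \left(-54\right) = -3 - 18 = -21$)
$b{\left(N,Q \right)} = -24$ ($b{\left(N,Q \right)} = -21 - 3 = -24$)
$b^{2}{\left(-8,0 \right)} = \left(-24\right)^{2} = 576$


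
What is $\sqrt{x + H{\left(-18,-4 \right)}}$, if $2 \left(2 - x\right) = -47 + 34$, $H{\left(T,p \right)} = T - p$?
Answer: $\frac{i \sqrt{22}}{2} \approx 2.3452 i$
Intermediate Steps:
$x = \frac{17}{2}$ ($x = 2 - \frac{-47 + 34}{2} = 2 - - \frac{13}{2} = 2 + \frac{13}{2} = \frac{17}{2} \approx 8.5$)
$\sqrt{x + H{\left(-18,-4 \right)}} = \sqrt{\frac{17}{2} - 14} = \sqrt{- \frac{11}{2}} = \frac{i \sqrt{22}}{2}$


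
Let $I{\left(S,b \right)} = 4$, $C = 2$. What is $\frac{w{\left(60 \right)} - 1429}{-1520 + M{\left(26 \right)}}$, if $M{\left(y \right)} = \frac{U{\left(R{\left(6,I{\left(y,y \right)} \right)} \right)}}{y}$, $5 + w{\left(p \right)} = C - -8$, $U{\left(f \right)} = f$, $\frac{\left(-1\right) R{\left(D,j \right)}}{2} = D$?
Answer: $\frac{9256}{9883} \approx 0.93656$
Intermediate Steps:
$R{\left(D,j \right)} = - 2 D$
$w{\left(p \right)} = 5$ ($w{\left(p \right)} = -5 + \left(2 - -8\right) = -5 + \left(2 + 8\right) = -5 + 10 = 5$)
$M{\left(y \right)} = - \frac{12}{y}$ ($M{\left(y \right)} = \frac{\left(-2\right) 6}{y} = - \frac{12}{y}$)
$\frac{w{\left(60 \right)} - 1429}{-1520 + M{\left(26 \right)}} = \frac{5 - 1429}{-1520 - \frac{12}{26}} = - \frac{1424}{-1520 - \frac{6}{13}} = - \frac{1424}{- \frac{19766}{13}} = \left(-1424\right) \left(- \frac{13}{19766}\right) = \frac{9256}{9883}$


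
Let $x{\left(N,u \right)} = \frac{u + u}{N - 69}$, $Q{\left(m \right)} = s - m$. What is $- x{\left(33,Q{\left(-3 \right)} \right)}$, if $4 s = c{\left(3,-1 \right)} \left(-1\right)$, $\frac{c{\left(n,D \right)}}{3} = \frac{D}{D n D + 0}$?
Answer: $\frac{13}{72} \approx 0.18056$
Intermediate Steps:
$c{\left(n,D \right)} = \frac{3}{D n}$ ($c{\left(n,D \right)} = 3 \frac{D}{D n D + 0} = 3 \frac{D}{n D^{2} + 0} = 3 \frac{D}{n D^{2}} = 3 D \frac{1}{D^{2} n} = 3 \frac{1}{D n} = \frac{3}{D n}$)
$s = \frac{1}{4}$ ($s = \frac{\frac{3}{\left(-1\right) 3} \left(-1\right)}{4} = \frac{3 \left(-1\right) \frac{1}{3} \left(-1\right)}{4} = \frac{\left(-1\right) \left(-1\right)}{4} = \frac{1}{4} \cdot 1 = \frac{1}{4} \approx 0.25$)
$Q{\left(m \right)} = \frac{1}{4} - m$
$x{\left(N,u \right)} = \frac{2 u}{-69 + N}$
$- x{\left(33,Q{\left(-3 \right)} \right)} = - \frac{2 \left(\frac{1}{4} - -3\right)}{-69 + 33} = - \frac{2 \left(\frac{1}{4} + 3\right)}{-36} = - \frac{2 \cdot 13 \left(-1\right)}{4 \cdot 36} = \left(-1\right) \left(- \frac{13}{72}\right) = \frac{13}{72}$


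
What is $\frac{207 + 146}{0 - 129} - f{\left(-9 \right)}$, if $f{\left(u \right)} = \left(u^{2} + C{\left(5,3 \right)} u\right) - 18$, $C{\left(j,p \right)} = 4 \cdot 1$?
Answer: $- \frac{3836}{129} \approx -29.736$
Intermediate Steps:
$C{\left(j,p \right)} = 4$
$f{\left(u \right)} = -18 + u^{2} + 4 u$ ($f{\left(u \right)} = \left(u^{2} + 4 u\right) - 18 = -18 + u^{2} + 4 u$)
$\frac{207 + 146}{0 - 129} - f{\left(-9 \right)} = \frac{207 + 146}{0 - 129} - \left(-18 + \left(-9\right)^{2} + 4 \left(-9\right)\right) = \frac{353}{-129} - \left(-18 + 81 - 36\right) = 353 \left(- \frac{1}{129}\right) - 27 = - \frac{353}{129} - 27 = - \frac{3836}{129}$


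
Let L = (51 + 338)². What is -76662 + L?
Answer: 74659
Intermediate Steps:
L = 151321 (L = 389² = 151321)
-76662 + L = -76662 + 151321 = 74659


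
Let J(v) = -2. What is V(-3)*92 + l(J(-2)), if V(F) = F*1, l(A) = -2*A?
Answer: -272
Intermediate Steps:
V(F) = F
V(-3)*92 + l(J(-2)) = -3*92 - 2*(-2) = -276 + 4 = -272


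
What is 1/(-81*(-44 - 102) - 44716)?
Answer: -1/32890 ≈ -3.0404e-5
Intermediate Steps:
1/(-81*(-44 - 102) - 44716) = 1/(-81*(-146) - 44716) = 1/(11826 - 44716) = 1/(-32890) = -1/32890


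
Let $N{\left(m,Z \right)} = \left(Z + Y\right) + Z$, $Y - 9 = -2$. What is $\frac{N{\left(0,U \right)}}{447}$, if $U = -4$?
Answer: $- \frac{1}{447} \approx -0.0022371$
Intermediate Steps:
$Y = 7$ ($Y = 9 - 2 = 7$)
$N{\left(m,Z \right)} = 7 + 2 Z$ ($N{\left(m,Z \right)} = \left(Z + 7\right) + Z = \left(7 + Z\right) + Z = 7 + 2 Z$)
$\frac{N{\left(0,U \right)}}{447} = \frac{7 + 2 \left(-4\right)}{447} = \left(7 - 8\right) \frac{1}{447} = \left(-1\right) \frac{1}{447} = - \frac{1}{447}$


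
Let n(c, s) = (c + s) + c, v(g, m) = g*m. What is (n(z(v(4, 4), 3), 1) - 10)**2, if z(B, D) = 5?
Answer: 1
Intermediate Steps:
n(c, s) = s + 2*c
(n(z(v(4, 4), 3), 1) - 10)**2 = ((1 + 2*5) - 10)**2 = ((1 + 10) - 10)**2 = (11 - 10)**2 = 1**2 = 1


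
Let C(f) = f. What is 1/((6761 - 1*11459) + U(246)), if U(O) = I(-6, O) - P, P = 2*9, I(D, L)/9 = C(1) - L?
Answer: -1/6921 ≈ -0.00014449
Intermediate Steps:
I(D, L) = 9 - 9*L (I(D, L) = 9*(1 - L) = 9 - 9*L)
P = 18
U(O) = -9 - 9*O (U(O) = (9 - 9*O) - 1*18 = (9 - 9*O) - 18 = -9 - 9*O)
1/((6761 - 1*11459) + U(246)) = 1/((6761 - 1*11459) + (-9 - 9*246)) = 1/((6761 - 11459) + (-9 - 2214)) = 1/(-4698 - 2223) = 1/(-6921) = -1/6921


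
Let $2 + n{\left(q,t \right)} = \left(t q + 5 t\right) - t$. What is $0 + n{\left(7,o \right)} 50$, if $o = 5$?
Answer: $2650$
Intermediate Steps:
$n{\left(q,t \right)} = -2 + 4 t + q t$ ($n{\left(q,t \right)} = -2 - \left(- 4 t - t q\right) = -2 - \left(- 4 t - q t\right) = -2 + \left(4 t + q t\right) = -2 + 4 t + q t$)
$0 + n{\left(7,o \right)} 50 = 0 + \left(-2 + 4 \cdot 5 + 7 \cdot 5\right) 50 = 0 + \left(-2 + 20 + 35\right) 50 = 0 + 53 \cdot 50 = 0 + 2650 = 2650$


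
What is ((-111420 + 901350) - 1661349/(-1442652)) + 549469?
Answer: 644096102499/480884 ≈ 1.3394e+6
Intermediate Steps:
((-111420 + 901350) - 1661349/(-1442652)) + 549469 = (789930 - 1661349*(-1/1442652)) + 549469 = (789930 + 553783/480884) + 549469 = 379865251903/480884 + 549469 = 644096102499/480884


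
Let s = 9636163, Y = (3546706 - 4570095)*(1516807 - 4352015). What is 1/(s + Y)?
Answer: 1/2901530316075 ≈ 3.4465e-13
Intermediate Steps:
Y = 2901520679912 (Y = -1023389*(-2835208) = 2901520679912)
1/(s + Y) = 1/(9636163 + 2901520679912) = 1/2901530316075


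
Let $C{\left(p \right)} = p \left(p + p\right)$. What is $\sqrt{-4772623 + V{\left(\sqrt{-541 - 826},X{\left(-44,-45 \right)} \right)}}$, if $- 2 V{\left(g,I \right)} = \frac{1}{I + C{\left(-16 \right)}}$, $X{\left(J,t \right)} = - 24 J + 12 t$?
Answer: $\frac{i \sqrt{5043631624946}}{1028} \approx 2184.6 i$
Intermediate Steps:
$C{\left(p \right)} = 2 p^{2}$ ($C{\left(p \right)} = p 2 p = 2 p^{2}$)
$V{\left(g,I \right)} = - \frac{1}{2 \left(512 + I\right)}$ ($V{\left(g,I \right)} = - \frac{1}{2 \left(I + 2 \left(-16\right)^{2}\right)} = - \frac{1}{2 \left(I + 2 \cdot 256\right)} = - \frac{1}{2 \left(I + 512\right)} = - \frac{1}{2 \left(512 + I\right)}$)
$\sqrt{-4772623 + V{\left(\sqrt{-541 - 826},X{\left(-44,-45 \right)} \right)}} = \sqrt{-4772623 - \frac{1}{1024 + 2 \left(\left(-24\right) \left(-44\right) + 12 \left(-45\right)\right)}} = \sqrt{-4772623 - \frac{1}{1024 + 2 \left(1056 - 540\right)}} = \sqrt{-4772623 - \frac{1}{1024 + 2 \cdot 516}} = \sqrt{-4772623 - \frac{1}{1024 + 1032}} = \sqrt{-4772623 - \frac{1}{2056}} = \sqrt{- \frac{9812512889}{2056}} = \frac{i \sqrt{5043631624946}}{1028}$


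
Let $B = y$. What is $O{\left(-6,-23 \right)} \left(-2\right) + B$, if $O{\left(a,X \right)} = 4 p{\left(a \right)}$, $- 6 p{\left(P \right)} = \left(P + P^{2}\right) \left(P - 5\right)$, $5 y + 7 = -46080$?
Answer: $- \frac{48287}{5} \approx -9657.4$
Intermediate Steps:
$y = - \frac{46087}{5}$ ($y = - \frac{7}{5} + \frac{1}{5} \left(-46080\right) = - \frac{7}{5} - 9216 = - \frac{46087}{5} \approx -9217.4$)
$p{\left(P \right)} = - \frac{\left(-5 + P\right) \left(P + P^{2}\right)}{6}$ ($p{\left(P \right)} = - \frac{\left(P + P^{2}\right) \left(P - 5\right)}{6} = - \frac{\left(P + P^{2}\right) \left(-5 + P\right)}{6} = - \frac{\left(-5 + P\right) \left(P + P^{2}\right)}{6}$)
$O{\left(a,X \right)} = \frac{2 a \left(5 - a^{2} + 4 a\right)}{3}$ ($O{\left(a,X \right)} = 4 \frac{a \left(5 - a^{2} + 4 a\right)}{6} = \frac{2 a \left(5 - a^{2} + 4 a\right)}{3}$)
$B = - \frac{46087}{5} \approx -9217.4$
$O{\left(-6,-23 \right)} \left(-2\right) + B = \frac{2}{3} \left(-6\right) \left(5 - \left(-6\right)^{2} + 4 \left(-6\right)\right) \left(-2\right) - \frac{46087}{5} = \frac{2}{3} \left(-6\right) \left(5 - 36 - 24\right) \left(-2\right) - \frac{46087}{5} = \frac{2}{3} \left(-6\right) \left(-55\right) \left(-2\right) - \frac{46087}{5} = 220 \left(-2\right) - \frac{46087}{5} = -440 - \frac{46087}{5} = - \frac{48287}{5}$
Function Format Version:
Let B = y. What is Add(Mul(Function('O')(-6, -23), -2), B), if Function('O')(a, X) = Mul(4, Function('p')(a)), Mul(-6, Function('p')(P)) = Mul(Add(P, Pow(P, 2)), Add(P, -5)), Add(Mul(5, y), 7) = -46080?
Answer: Rational(-48287, 5) ≈ -9657.4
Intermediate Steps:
y = Rational(-46087, 5) (y = Add(Rational(-7, 5), Mul(Rational(1, 5), -46080)) = Add(Rational(-7, 5), -9216) = Rational(-46087, 5) ≈ -9217.4)
Function('p')(P) = Mul(Rational(-1, 6), Add(-5, P), Add(P, Pow(P, 2))) (Function('p')(P) = Mul(Rational(-1, 6), Mul(Add(P, Pow(P, 2)), Add(P, -5))) = Mul(Rational(-1, 6), Mul(Add(P, Pow(P, 2)), Add(-5, P))) = Mul(Rational(-1, 6), Mul(Add(-5, P), Add(P, Pow(P, 2)))) = Mul(Rational(-1, 6), Add(-5, P), Add(P, Pow(P, 2))))
Function('O')(a, X) = Mul(Rational(2, 3), a, Add(5, Mul(-1, Pow(a, 2)), Mul(4, a))) (Function('O')(a, X) = Mul(4, Mul(Rational(1, 6), a, Add(5, Mul(-1, Pow(a, 2)), Mul(4, a)))) = Mul(Rational(2, 3), a, Add(5, Mul(-1, Pow(a, 2)), Mul(4, a))))
B = Rational(-46087, 5) ≈ -9217.4
Add(Mul(Function('O')(-6, -23), -2), B) = Add(Mul(Mul(Rational(2, 3), -6, Add(5, Mul(-1, Pow(-6, 2)), Mul(4, -6))), -2), Rational(-46087, 5)) = Add(Mul(Mul(Rational(2, 3), -6, Add(5, Mul(-1, 36), -24)), -2), Rational(-46087, 5)) = Add(Mul(Mul(Rational(2, 3), -6, Add(5, -36, -24)), -2), Rational(-46087, 5)) = Add(Mul(Mul(Rational(2, 3), -6, -55), -2), Rational(-46087, 5)) = Add(Mul(220, -2), Rational(-46087, 5)) = Add(-440, Rational(-46087, 5)) = Rational(-48287, 5)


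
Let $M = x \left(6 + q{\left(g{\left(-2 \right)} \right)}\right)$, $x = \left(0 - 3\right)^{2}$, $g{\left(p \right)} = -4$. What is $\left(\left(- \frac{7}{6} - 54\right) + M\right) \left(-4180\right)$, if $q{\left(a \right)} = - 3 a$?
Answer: $- \frac{1339690}{3} \approx -4.4656 \cdot 10^{5}$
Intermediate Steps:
$x = 9$ ($x = \left(-3\right)^{2} = 9$)
$M = 162$ ($M = 9 \left(6 - -12\right) = 9 \left(6 + 12\right) = 9 \cdot 18 = 162$)
$\left(\left(- \frac{7}{6} - 54\right) + M\right) \left(-4180\right) = \left(\left(- \frac{7}{6} - 54\right) + 162\right) \left(-4180\right) = \left(- \frac{331}{6} + 162\right) \left(-4180\right) = \frac{641}{6} \left(-4180\right) = - \frac{1339690}{3}$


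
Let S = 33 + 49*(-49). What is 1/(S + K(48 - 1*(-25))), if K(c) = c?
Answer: -1/2295 ≈ -0.00043573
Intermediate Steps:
S = -2368 (S = 33 - 2401 = -2368)
1/(S + K(48 - 1*(-25))) = 1/(-2368 + (48 - 1*(-25))) = 1/(-2368 + (48 + 25)) = 1/(-2368 + 73) = 1/(-2295) = -1/2295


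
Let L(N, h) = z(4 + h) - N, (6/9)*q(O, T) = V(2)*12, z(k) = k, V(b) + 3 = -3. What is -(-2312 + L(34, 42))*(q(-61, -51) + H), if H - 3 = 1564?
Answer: 3355700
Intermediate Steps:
H = 1567 (H = 3 + 1564 = 1567)
V(b) = -6 (V(b) = -3 - 3 = -6)
q(O, T) = -108 (q(O, T) = 3*(-6*12)/2 = (3/2)*(-72) = -108)
L(N, h) = 4 + h - N (L(N, h) = (4 + h) - N = 4 + h - N)
-(-2312 + L(34, 42))*(q(-61, -51) + H) = -(-2312 + (4 + 42 - 1*34))*(-108 + 1567) = -(-2312 + (4 + 42 - 34))*1459 = -(-2312 + 12)*1459 = -(-2300)*1459 = -1*(-3355700) = 3355700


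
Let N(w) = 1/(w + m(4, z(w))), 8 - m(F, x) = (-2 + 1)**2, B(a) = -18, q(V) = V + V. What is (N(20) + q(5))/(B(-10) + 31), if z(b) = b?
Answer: 271/351 ≈ 0.77208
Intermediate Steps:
q(V) = 2*V
m(F, x) = 7 (m(F, x) = 8 - (-2 + 1)**2 = 8 - 1*(-1)**2 = 8 - 1*1 = 8 - 1 = 7)
N(w) = 1/(7 + w) (N(w) = 1/(w + 7) = 1/(7 + w))
(N(20) + q(5))/(B(-10) + 31) = (1/(7 + 20) + 2*5)/(-18 + 31) = (1/27 + 10)/13 = (1/27 + 10)*(1/13) = (271/27)*(1/13) = 271/351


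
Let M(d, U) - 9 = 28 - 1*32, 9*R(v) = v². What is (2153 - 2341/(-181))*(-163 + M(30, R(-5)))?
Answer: -61941372/181 ≈ -3.4222e+5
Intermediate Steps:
R(v) = v²/9
M(d, U) = 5 (M(d, U) = 9 + (28 - 1*32) = 9 + (28 - 32) = 9 - 4 = 5)
(2153 - 2341/(-181))*(-163 + M(30, R(-5))) = (2153 - 2341/(-181))*(-163 + 5) = (2153 - 2341*(-1/181))*(-158) = (2153 + 2341/181)*(-158) = (392034/181)*(-158) = -61941372/181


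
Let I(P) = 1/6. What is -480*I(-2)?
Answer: -80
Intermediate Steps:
I(P) = ⅙
-480*I(-2) = -480*⅙ = -80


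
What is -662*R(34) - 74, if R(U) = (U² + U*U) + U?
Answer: -1553126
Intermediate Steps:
R(U) = U + 2*U² (R(U) = (U² + U²) + U = 2*U² + U = U + 2*U²)
-662*R(34) - 74 = -22508*(1 + 2*34) - 74 = -22508*(1 + 68) - 74 = -22508*69 - 74 = -662*2346 - 74 = -1553052 - 74 = -1553126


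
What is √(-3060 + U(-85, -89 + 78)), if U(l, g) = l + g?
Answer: 2*I*√789 ≈ 56.178*I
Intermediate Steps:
U(l, g) = g + l
√(-3060 + U(-85, -89 + 78)) = √(-3060 + ((-89 + 78) - 85)) = √(-3060 + (-11 - 85)) = √(-3060 - 96) = √(-3156) = 2*I*√789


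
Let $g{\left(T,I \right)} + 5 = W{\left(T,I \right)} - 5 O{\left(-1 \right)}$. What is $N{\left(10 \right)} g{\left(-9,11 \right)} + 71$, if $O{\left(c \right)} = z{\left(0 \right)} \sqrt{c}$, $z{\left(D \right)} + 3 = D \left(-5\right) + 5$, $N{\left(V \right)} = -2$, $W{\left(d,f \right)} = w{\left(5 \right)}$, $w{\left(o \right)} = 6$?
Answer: $69 + 20 i \approx 69.0 + 20.0 i$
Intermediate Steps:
$W{\left(d,f \right)} = 6$
$z{\left(D \right)} = 2 - 5 D$ ($z{\left(D \right)} = -3 + \left(D \left(-5\right) + 5\right) = -3 - \left(-5 + 5 D\right) = 2 - 5 D$)
$O{\left(c \right)} = 2 \sqrt{c}$ ($O{\left(c \right)} = \left(2 - 0\right) \sqrt{c} = \left(2 + 0\right) \sqrt{c} = 2 \sqrt{c}$)
$g{\left(T,I \right)} = 1 - 10 i$ ($g{\left(T,I \right)} = -5 + \left(6 - 5 \cdot 2 \sqrt{-1}\right) = -5 + \left(6 - 5 \cdot 2 i\right) = -5 + \left(6 - 10 i\right) = 1 - 10 i$)
$N{\left(10 \right)} g{\left(-9,11 \right)} + 71 = - 2 \left(1 - 10 i\right) + 71 = \left(-2 + 20 i\right) + 71 = 69 + 20 i$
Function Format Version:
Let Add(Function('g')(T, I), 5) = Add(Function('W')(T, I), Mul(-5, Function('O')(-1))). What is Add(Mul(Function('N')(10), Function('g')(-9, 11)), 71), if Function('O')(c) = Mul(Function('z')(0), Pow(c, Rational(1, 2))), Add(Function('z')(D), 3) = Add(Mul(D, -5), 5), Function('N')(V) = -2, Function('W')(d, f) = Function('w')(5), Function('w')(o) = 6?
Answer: Add(69, Mul(20, I)) ≈ Add(69.000, Mul(20.000, I))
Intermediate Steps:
Function('W')(d, f) = 6
Function('z')(D) = Add(2, Mul(-5, D)) (Function('z')(D) = Add(-3, Add(Mul(D, -5), 5)) = Add(-3, Add(Mul(-5, D), 5)) = Add(-3, Add(5, Mul(-5, D))) = Add(2, Mul(-5, D)))
Function('O')(c) = Mul(2, Pow(c, Rational(1, 2))) (Function('O')(c) = Mul(Add(2, Mul(-5, 0)), Pow(c, Rational(1, 2))) = Mul(Add(2, 0), Pow(c, Rational(1, 2))) = Mul(2, Pow(c, Rational(1, 2))))
Function('g')(T, I) = Add(1, Mul(-10, I)) (Function('g')(T, I) = Add(-5, Add(6, Mul(-5, Mul(2, Pow(-1, Rational(1, 2)))))) = Add(-5, Add(6, Mul(-5, Mul(2, I)))) = Add(-5, Add(6, Mul(-10, I))) = Add(1, Mul(-10, I)))
Add(Mul(Function('N')(10), Function('g')(-9, 11)), 71) = Add(Mul(-2, Add(1, Mul(-10, I))), 71) = Add(Add(-2, Mul(20, I)), 71) = Add(69, Mul(20, I))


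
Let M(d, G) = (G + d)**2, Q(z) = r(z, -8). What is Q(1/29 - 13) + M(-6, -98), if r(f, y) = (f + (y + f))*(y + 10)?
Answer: 311696/29 ≈ 10748.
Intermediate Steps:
r(f, y) = (10 + y)*(y + 2*f) (r(f, y) = (f + (f + y))*(10 + y) = (y + 2*f)*(10 + y) = (10 + y)*(y + 2*f))
Q(z) = -16 + 4*z (Q(z) = (-8)**2 + 10*(-8) + 20*z + 2*z*(-8) = 64 - 80 + 20*z - 16*z = -16 + 4*z)
Q(1/29 - 13) + M(-6, -98) = (-16 + 4*(1/29 - 13)) + (-98 - 6)**2 = (-16 + 4*(1/29 - 13)) + (-104)**2 = (-16 + 4*(-376/29)) + 10816 = (-16 - 1504/29) + 10816 = -1968/29 + 10816 = 311696/29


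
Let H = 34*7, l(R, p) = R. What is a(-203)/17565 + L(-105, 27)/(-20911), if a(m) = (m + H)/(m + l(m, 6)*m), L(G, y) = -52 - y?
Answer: 1625774077/430330689294 ≈ 0.0037780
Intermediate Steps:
H = 238
a(m) = (238 + m)/(m + m²) (a(m) = (m + 238)/(m + m*m) = (238 + m)/(m + m²))
a(-203)/17565 + L(-105, 27)/(-20911) = ((238 - 203)/((-203)*(1 - 203)))/17565 + (-52 - 1*27)/(-20911) = -1/203*35/(-202)*(1/17565) + (-52 - 27)*(-1/20911) = -1/203*(-1/202)*35*(1/17565) - 79*(-1/20911) = (5/5858)*(1/17565) + 79/20911 = 1/20579154 + 79/20911 = 1625774077/430330689294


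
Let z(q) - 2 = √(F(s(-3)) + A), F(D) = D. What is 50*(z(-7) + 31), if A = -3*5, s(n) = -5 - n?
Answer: 1650 + 50*I*√17 ≈ 1650.0 + 206.16*I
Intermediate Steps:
A = -15
z(q) = 2 + I*√17 (z(q) = 2 + √((-5 - 1*(-3)) - 15) = 2 + √((-5 + 3) - 15) = 2 + √(-2 - 15) = 2 + √(-17) = 2 + I*√17)
50*(z(-7) + 31) = 50*((2 + I*√17) + 31) = 50*(33 + I*√17) = 1650 + 50*I*√17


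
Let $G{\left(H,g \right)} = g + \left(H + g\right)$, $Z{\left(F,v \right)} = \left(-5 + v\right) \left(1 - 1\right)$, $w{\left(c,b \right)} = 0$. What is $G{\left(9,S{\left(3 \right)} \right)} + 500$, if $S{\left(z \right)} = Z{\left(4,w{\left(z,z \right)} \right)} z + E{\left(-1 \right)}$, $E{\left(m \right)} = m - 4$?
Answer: $499$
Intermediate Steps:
$Z{\left(F,v \right)} = 0$ ($Z{\left(F,v \right)} = \left(-5 + v\right) 0 = 0$)
$E{\left(m \right)} = -4 + m$ ($E{\left(m \right)} = m - 4 = -4 + m$)
$S{\left(z \right)} = -5$ ($S{\left(z \right)} = 0 z - 5 = 0 - 5 = -5$)
$G{\left(H,g \right)} = H + 2 g$
$G{\left(9,S{\left(3 \right)} \right)} + 500 = \left(9 + 2 \left(-5\right)\right) + 500 = \left(9 - 10\right) + 500 = -1 + 500 = 499$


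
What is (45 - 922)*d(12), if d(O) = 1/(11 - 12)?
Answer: 877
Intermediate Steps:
d(O) = -1 (d(O) = 1/(-1) = -1)
(45 - 922)*d(12) = (45 - 922)*(-1) = -877*(-1) = 877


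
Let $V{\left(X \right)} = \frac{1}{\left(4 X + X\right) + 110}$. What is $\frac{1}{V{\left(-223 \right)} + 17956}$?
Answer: $\frac{1005}{18045779} \approx 5.5692 \cdot 10^{-5}$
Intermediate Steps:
$V{\left(X \right)} = \frac{1}{110 + 5 X}$ ($V{\left(X \right)} = \frac{1}{5 X + 110} = \frac{1}{110 + 5 X}$)
$\frac{1}{V{\left(-223 \right)} + 17956} = \frac{1}{\frac{1}{5 \left(22 - 223\right)} + 17956} = \frac{1}{\frac{1}{5 \left(-201\right)} + 17956} = \frac{1}{\frac{1}{5} \left(- \frac{1}{201}\right) + 17956} = \frac{1}{- \frac{1}{1005} + 17956} = \frac{1}{\frac{18045779}{1005}} = \frac{1005}{18045779}$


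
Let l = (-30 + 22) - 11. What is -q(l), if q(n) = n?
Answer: 19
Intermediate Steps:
l = -19 (l = -8 - 11 = -19)
-q(l) = -1*(-19) = 19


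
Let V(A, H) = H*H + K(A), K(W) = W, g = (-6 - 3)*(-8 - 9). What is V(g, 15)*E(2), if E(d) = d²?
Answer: 1512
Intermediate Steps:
g = 153 (g = -9*(-17) = 153)
V(A, H) = A + H² (V(A, H) = H*H + A = H² + A = A + H²)
V(g, 15)*E(2) = (153 + 15²)*2² = (153 + 225)*4 = 378*4 = 1512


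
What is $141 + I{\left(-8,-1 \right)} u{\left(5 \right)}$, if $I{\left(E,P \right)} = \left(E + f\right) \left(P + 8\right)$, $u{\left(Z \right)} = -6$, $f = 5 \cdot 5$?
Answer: $-573$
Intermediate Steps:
$f = 25$
$I{\left(E,P \right)} = \left(8 + P\right) \left(25 + E\right)$ ($I{\left(E,P \right)} = \left(E + 25\right) \left(P + 8\right) = \left(25 + E\right) \left(8 + P\right) = \left(8 + P\right) \left(25 + E\right)$)
$141 + I{\left(-8,-1 \right)} u{\left(5 \right)} = 141 + \left(200 + 8 \left(-8\right) + 25 \left(-1\right) - -8\right) \left(-6\right) = 141 + \left(200 - 64 - 25 + 8\right) \left(-6\right) = 141 + 119 \left(-6\right) = 141 - 714 = -573$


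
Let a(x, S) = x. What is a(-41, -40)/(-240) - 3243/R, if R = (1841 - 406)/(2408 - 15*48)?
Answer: -52549813/13776 ≈ -3814.6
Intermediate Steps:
R = 1435/1688 (R = 1435/(2408 - 720) = 1435/1688 ≈ 0.85012)
a(-41, -40)/(-240) - 3243/R = -41/(-240) - 3243/1435/1688 = -41*(-1/240) - 3243*1688/1435 = 41/240 - 5474184/1435 = -52549813/13776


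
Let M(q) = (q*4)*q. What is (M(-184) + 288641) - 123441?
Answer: 300624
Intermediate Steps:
M(q) = 4*q² (M(q) = (4*q)*q = 4*q²)
(M(-184) + 288641) - 123441 = (4*(-184)² + 288641) - 123441 = (4*33856 + 288641) - 123441 = (135424 + 288641) - 123441 = 424065 - 123441 = 300624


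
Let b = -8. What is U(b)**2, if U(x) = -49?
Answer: 2401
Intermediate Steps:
U(b)**2 = (-49)**2 = 2401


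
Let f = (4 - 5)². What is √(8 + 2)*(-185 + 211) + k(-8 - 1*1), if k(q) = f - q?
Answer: 10 + 26*√10 ≈ 92.219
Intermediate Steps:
f = 1 (f = (-1)² = 1)
k(q) = 1 - q
√(8 + 2)*(-185 + 211) + k(-8 - 1*1) = √(8 + 2)*(-185 + 211) + (1 - (-8 - 1*1)) = √10*26 + (1 - (-8 - 1)) = 26*√10 + (1 - 1*(-9)) = 26*√10 + (1 + 9) = 26*√10 + 10 = 10 + 26*√10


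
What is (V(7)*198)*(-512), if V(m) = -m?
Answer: 709632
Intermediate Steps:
(V(7)*198)*(-512) = (-1*7*198)*(-512) = -7*198*(-512) = -1386*(-512) = 709632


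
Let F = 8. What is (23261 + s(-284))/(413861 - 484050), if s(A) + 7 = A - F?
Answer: -22962/70189 ≈ -0.32715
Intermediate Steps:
s(A) = -15 + A (s(A) = -7 + (A - 1*8) = -7 + (A - 8) = -7 + (-8 + A) = -15 + A)
(23261 + s(-284))/(413861 - 484050) = (23261 + (-15 - 284))/(413861 - 484050) = (23261 - 299)/(-70189) = 22962*(-1/70189) = -22962/70189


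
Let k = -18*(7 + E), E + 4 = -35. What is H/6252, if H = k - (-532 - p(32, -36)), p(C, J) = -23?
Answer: 1085/6252 ≈ 0.17354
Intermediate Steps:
E = -39 (E = -4 - 35 = -39)
k = 576 (k = -18*(7 - 39) = -18*(-32) = 576)
H = 1085 (H = 576 - (-532 - 1*(-23)) = 576 - (-532 + 23) = 576 - 1*(-509) = 576 + 509 = 1085)
H/6252 = 1085/6252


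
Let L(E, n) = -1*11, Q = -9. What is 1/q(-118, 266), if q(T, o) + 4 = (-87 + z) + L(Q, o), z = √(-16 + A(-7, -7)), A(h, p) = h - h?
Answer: -51/5210 - I/2605 ≈ -0.0097889 - 0.00038388*I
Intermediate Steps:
L(E, n) = -11
A(h, p) = 0
z = 4*I (z = √(-16 + 0) = √(-16) = 4*I ≈ 4.0*I)
q(T, o) = -102 + 4*I (q(T, o) = -4 + ((-87 + 4*I) - 11) = -4 + (-98 + 4*I) = -102 + 4*I)
1/q(-118, 266) = 1/(-102 + 4*I) = (-102 - 4*I)/10420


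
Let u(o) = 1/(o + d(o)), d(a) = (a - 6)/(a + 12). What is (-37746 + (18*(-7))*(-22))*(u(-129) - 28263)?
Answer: 273806310651/277 ≈ 9.8847e+8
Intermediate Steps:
d(a) = (-6 + a)/(12 + a)
u(o) = 1/(o + (-6 + o)/(12 + o))
(-37746 + (18*(-7))*(-22))*(u(-129) - 28263) = (-37746 + (18*(-7))*(-22))*((12 - 129)/(-6 - 129 - 129*(12 - 129)) - 28263) = (-37746 - 126*(-22))*(-117/(-6 - 129 - 129*(-117)) - 28263) = (-37746 + 2772)*(-117/(-6 - 129 + 15093) - 28263) = -34974*(-117/14958 - 28263) = -34974*((1/14958)*(-117) - 28263) = -34974*(-13/1662 - 28263) = -34974*(-46973119/1662) = 273806310651/277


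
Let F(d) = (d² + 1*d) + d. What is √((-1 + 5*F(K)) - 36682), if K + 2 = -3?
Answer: 16*I*√143 ≈ 191.33*I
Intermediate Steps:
K = -5 (K = -2 - 3 = -5)
F(d) = d² + 2*d (F(d) = (d² + d) + d = (d + d²) + d = d² + 2*d)
√((-1 + 5*F(K)) - 36682) = √((-1 + 5*(-5*(2 - 5))) - 36682) = √((-1 + 5*(-5*(-3))) - 36682) = √((-1 + 5*15) - 36682) = √((-1 + 75) - 36682) = √(74 - 36682) = √(-36608) = 16*I*√143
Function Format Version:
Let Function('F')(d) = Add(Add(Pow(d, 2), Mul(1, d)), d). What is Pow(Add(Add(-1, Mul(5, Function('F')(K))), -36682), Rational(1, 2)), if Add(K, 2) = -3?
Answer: Mul(16, I, Pow(143, Rational(1, 2))) ≈ Mul(191.33, I)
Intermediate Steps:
K = -5 (K = Add(-2, -3) = -5)
Function('F')(d) = Add(Pow(d, 2), Mul(2, d)) (Function('F')(d) = Add(Add(Pow(d, 2), d), d) = Add(Add(d, Pow(d, 2)), d) = Add(Pow(d, 2), Mul(2, d)))
Pow(Add(Add(-1, Mul(5, Function('F')(K))), -36682), Rational(1, 2)) = Pow(Add(Add(-1, Mul(5, Mul(-5, Add(2, -5)))), -36682), Rational(1, 2)) = Pow(Add(Add(-1, Mul(5, Mul(-5, -3))), -36682), Rational(1, 2)) = Pow(Add(Add(-1, Mul(5, 15)), -36682), Rational(1, 2)) = Pow(Add(Add(-1, 75), -36682), Rational(1, 2)) = Pow(Add(74, -36682), Rational(1, 2)) = Pow(-36608, Rational(1, 2)) = Mul(16, I, Pow(143, Rational(1, 2)))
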